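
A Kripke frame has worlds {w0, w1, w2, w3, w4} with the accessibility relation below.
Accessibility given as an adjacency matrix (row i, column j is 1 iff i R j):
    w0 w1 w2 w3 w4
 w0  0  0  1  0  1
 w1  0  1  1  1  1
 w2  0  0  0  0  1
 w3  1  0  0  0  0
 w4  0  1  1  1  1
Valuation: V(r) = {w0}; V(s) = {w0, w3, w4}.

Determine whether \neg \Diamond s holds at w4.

At w4: \Diamond s is true, so \neg \Diamond s is false.
  At w4: \Diamond s requires s at some successor in {w1, w2, w3, w4}.
    s holds at w3, so \Diamond s is true at w4.

No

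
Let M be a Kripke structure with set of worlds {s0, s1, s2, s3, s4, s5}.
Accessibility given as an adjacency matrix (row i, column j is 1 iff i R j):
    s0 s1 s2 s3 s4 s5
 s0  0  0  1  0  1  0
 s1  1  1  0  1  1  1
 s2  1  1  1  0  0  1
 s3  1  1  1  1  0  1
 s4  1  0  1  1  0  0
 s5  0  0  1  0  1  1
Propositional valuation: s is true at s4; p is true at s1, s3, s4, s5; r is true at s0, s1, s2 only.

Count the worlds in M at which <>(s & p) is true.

Recall that <>ψ holds at a world iff ψ holds at some accessible world.
Let φ = <>(s & p). Evaluate φ at each world:
  s0 (successors {s2, s4}): φ is true.
  s1 (successors {s0, s1, s3, s4, s5}): φ is true.
  s2 (successors {s0, s1, s2, s5}): φ is false.
  s3 (successors {s0, s1, s2, s3, s5}): φ is false.
  s4 (successors {s0, s2, s3}): φ is false.
  s5 (successors {s2, s4, s5}): φ is true.
For instance, at s5:
  At s5: <>(s & p) requires s & p at some successor in {s2, s4, s5}.
    s & p holds at s4, so <>(s & p) is true at s5.
Satisfying worlds: {s0, s1, s5}

3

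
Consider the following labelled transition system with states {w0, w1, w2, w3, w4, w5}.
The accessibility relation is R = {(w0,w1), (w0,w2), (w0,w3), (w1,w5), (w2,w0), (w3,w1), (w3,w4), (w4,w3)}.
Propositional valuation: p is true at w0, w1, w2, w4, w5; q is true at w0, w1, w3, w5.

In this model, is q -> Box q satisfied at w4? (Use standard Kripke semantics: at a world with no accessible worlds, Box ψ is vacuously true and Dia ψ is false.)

Recall that Box ψ holds at a world iff ψ holds at every accessible world, and Dia ψ holds iff ψ holds at some accessible world.
At w4: q is false, Box q is true, so q -> Box q is true.
  At w4: Box q requires q at every successor {w3}.
    At w3: q is true.
  So Box q is true at w4.

Yes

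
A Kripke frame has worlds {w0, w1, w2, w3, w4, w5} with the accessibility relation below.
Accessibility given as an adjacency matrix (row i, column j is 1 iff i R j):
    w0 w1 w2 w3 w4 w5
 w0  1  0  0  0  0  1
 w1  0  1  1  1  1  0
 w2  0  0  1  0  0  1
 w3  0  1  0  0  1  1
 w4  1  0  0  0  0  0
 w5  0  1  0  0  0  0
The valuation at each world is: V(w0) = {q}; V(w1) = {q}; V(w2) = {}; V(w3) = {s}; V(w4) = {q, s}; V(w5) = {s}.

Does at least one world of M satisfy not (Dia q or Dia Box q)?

Recall that Box ψ holds at a world iff ψ holds at every accessible world, and Dia ψ holds iff ψ holds at some accessible world.
Let φ = not (Dia q or Dia Box q). Evaluate φ at each world:
  w0 (successors {w0, w5}): φ is false.
  w1 (successors {w1, w2, w3, w4}): φ is false.
  w2 (successors {w2, w5}): φ is false.
  w3 (successors {w1, w4, w5}): φ is false.
  w4 (successors {w0}): φ is false.
  w5 (successors {w1}): φ is false.
For instance, at w2:
  At w2: Dia q or Dia Box q is true, so not (Dia q or Dia Box q) is false.
    At w2: Dia q is false, Dia Box q is true, so Dia q or Dia Box q is true.
      At w2: Dia q requires q at some successor in {w2, w5}.
        At w2: q is false.
        At w5: q is false.
      So Dia q is false at w2.
      At w2: Dia Box q requires Box q at some successor in {w2, w5}.
        Box q holds at w5, so Dia Box q is true at w2.

No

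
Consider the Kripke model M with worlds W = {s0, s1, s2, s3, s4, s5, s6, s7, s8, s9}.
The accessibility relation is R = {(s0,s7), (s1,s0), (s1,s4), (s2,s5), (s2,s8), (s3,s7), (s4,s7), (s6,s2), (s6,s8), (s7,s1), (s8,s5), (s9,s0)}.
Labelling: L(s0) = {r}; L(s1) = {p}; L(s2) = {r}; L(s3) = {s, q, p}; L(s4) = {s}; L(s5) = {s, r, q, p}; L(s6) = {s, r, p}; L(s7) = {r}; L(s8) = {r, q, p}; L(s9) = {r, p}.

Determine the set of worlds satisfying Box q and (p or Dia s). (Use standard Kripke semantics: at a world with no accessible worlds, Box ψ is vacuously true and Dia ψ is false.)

s2, s5, s8

Recall that Box ψ holds at a world iff ψ holds at every accessible world, and Dia ψ holds iff ψ holds at some accessible world.
Let φ = Box q and (p or Dia s). Evaluate φ at each world:
  s0 (successors {s7}): φ is false.
  s1 (successors {s0, s4}): φ is false.
  s2 (successors {s5, s8}): φ is true.
  s3 (successors {s7}): φ is false.
  s4 (successors {s7}): φ is false.
  s5 (successors ∅): φ is true.
  s6 (successors {s2, s8}): φ is false.
  s7 (successors {s1}): φ is false.
  s8 (successors {s5}): φ is true.
  s9 (successors {s0}): φ is false.
For instance, at s9:
  At s9: Box q is false, p or Dia s is true, so Box q and (p or Dia s) is false.
    At s9: Box q requires q at every successor {s0}.
      q fails at s0, so Box q is false at s9.
    At s9: p is true, Dia s is false, so p or Dia s is true.
      At s9: Dia s requires s at some successor in {s0}.
        At s0: s is false.
      So Dia s is false at s9.
Satisfying worlds: {s2, s5, s8}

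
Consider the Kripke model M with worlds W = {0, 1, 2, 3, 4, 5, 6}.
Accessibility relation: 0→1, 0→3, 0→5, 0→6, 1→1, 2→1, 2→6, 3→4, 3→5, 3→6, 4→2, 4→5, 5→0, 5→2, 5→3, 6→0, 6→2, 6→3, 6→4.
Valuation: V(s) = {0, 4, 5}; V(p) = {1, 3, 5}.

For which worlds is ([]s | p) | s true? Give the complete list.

0, 1, 3, 4, 5

Recall that []ψ holds at a world iff ψ holds at every accessible world, and <>ψ holds iff ψ holds at some accessible world.
Let φ = ([]s | p) | s. Evaluate φ at each world:
  0 (successors {1, 3, 5, 6}): φ is true.
  1 (successors {1}): φ is true.
  2 (successors {1, 6}): φ is false.
  3 (successors {4, 5, 6}): φ is true.
  4 (successors {2, 5}): φ is true.
  5 (successors {0, 2, 3}): φ is true.
  6 (successors {0, 2, 3, 4}): φ is false.
For instance, at 1:
  At 1: []s | p is true, s is false, so ([]s | p) | s is true.
    At 1: []s is false, p is true, so []s | p is true.
      At 1: []s requires s at every successor {1}.
        s fails at 1, so []s is false at 1.
Satisfying worlds: {0, 1, 3, 4, 5}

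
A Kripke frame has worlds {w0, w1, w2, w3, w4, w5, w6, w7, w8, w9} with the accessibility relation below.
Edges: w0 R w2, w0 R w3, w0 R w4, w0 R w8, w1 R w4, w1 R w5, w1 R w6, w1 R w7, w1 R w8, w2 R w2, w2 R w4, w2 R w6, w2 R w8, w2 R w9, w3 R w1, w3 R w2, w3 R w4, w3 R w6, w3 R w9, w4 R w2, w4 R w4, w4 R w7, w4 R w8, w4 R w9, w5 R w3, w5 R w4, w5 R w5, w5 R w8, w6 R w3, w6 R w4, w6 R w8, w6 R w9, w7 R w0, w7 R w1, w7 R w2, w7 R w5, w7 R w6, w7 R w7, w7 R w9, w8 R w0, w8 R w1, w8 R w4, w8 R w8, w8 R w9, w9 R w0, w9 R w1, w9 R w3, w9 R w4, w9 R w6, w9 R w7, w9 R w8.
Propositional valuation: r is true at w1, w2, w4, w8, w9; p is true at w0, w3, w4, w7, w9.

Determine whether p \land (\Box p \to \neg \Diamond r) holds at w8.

At w8: p is false, \Box p \to \neg \Diamond r is true, so p \land (\Box p \to \neg \Diamond r) is false.
  At w8: \Box p is false, \neg \Diamond r is false, so \Box p \to \neg \Diamond r is true.
    At w8: \Box p requires p at every successor {w0, w1, w4, w8, w9}.
      p fails at w1, so \Box p is false at w8.
    At w8: \Diamond r is true, so \neg \Diamond r is false.
      At w8: \Diamond r requires r at some successor in {w0, w1, w4, w8, w9}.
        r holds at w1, so \Diamond r is true at w8.

No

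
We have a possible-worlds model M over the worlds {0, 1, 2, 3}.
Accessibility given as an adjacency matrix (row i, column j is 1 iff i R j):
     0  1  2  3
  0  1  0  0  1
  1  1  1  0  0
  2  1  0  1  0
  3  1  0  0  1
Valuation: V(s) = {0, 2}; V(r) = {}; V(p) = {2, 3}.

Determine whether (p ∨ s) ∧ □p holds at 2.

Recall that □ψ holds at a world iff ψ holds at every accessible world, and ◇ψ holds iff ψ holds at some accessible world.
At 2: p ∨ s is true, □p is false, so (p ∨ s) ∧ □p is false.
  At 2: □p requires p at every successor {0, 2}.
    p fails at 0, so □p is false at 2.

No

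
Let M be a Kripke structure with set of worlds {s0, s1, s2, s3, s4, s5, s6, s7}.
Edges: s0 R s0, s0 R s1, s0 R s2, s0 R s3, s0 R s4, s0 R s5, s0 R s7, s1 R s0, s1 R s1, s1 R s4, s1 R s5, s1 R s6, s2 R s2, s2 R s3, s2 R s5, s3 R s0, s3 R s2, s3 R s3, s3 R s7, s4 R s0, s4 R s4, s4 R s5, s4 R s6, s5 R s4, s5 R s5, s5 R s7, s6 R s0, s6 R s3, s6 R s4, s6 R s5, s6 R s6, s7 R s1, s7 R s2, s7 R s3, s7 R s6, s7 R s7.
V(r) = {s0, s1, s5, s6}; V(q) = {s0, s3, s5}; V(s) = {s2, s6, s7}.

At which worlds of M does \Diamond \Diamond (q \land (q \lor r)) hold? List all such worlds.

s0, s1, s2, s3, s4, s5, s6, s7

Let φ = \Diamond \Diamond (q \land (q \lor r)). Evaluate φ at each world:
  s0 (successors {s0, s1, s2, s3, s4, s5, s7}): φ is true.
  s1 (successors {s0, s1, s4, s5, s6}): φ is true.
  s2 (successors {s2, s3, s5}): φ is true.
  s3 (successors {s0, s2, s3, s7}): φ is true.
  s4 (successors {s0, s4, s5, s6}): φ is true.
  s5 (successors {s4, s5, s7}): φ is true.
  s6 (successors {s0, s3, s4, s5, s6}): φ is true.
  s7 (successors {s1, s2, s3, s6, s7}): φ is true.
For instance, at s7:
  At s7: \Diamond \Diamond (q \land (q \lor r)) requires \Diamond (q \land (q \lor r)) at some successor in {s1, s2, s3, s6, s7}.
    \Diamond (q \land (q \lor r)) holds at s1, so \Diamond \Diamond (q \land (q \lor r)) is true at s7.
      At s1: \Diamond (q \land (q \lor r)) requires q \land (q \lor r) at some successor in {s0, s1, s4, s5, s6}.
        q \land (q \lor r) holds at s0, so \Diamond (q \land (q \lor r)) is true at s1.
Satisfying worlds: {s0, s1, s2, s3, s4, s5, s6, s7}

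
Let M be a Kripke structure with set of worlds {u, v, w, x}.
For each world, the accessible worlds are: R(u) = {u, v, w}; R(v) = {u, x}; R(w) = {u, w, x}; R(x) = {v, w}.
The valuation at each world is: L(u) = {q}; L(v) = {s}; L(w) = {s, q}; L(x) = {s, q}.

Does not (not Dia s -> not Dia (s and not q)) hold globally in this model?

No

Let φ = not (not Dia s -> not Dia (s and not q)). Evaluate φ at each world:
  u (successors {u, v, w}): φ is false.
  v (successors {u, x}): φ is false.
  w (successors {u, w, x}): φ is false.
  x (successors {v, w}): φ is false.
Detail at u (counterexample):
  At u: not Dia s -> not Dia (s and not q) is true, so not (not Dia s -> not Dia (s and not q)) is false.
    At u: not Dia s is false, not Dia (s and not q) is false, so not Dia s -> not Dia (s and not q) is true.
      At u: Dia s is true, so not Dia s is false.
      At u: Dia (s and not q) is true, so not Dia (s and not q) is false.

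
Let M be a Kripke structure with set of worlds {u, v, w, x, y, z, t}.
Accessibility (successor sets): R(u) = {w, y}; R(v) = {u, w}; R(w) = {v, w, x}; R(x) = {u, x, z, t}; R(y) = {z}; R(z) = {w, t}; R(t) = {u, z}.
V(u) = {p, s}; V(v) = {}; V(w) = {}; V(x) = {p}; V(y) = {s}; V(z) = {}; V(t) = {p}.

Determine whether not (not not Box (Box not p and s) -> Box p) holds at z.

At z: not not Box (Box not p and s) -> Box p is true, so not (not not Box (Box not p and s) -> Box p) is false.
  At z: not not Box (Box not p and s) is false, Box p is false, so not not Box (Box not p and s) -> Box p is true.
    At z: not Box (Box not p and s) is true, so not not Box (Box not p and s) is false.
      At z: Box (Box not p and s) is false, so not Box (Box not p and s) is true.
    At z: Box p requires p at every successor {w, t}.
      p fails at w, so Box p is false at z.

No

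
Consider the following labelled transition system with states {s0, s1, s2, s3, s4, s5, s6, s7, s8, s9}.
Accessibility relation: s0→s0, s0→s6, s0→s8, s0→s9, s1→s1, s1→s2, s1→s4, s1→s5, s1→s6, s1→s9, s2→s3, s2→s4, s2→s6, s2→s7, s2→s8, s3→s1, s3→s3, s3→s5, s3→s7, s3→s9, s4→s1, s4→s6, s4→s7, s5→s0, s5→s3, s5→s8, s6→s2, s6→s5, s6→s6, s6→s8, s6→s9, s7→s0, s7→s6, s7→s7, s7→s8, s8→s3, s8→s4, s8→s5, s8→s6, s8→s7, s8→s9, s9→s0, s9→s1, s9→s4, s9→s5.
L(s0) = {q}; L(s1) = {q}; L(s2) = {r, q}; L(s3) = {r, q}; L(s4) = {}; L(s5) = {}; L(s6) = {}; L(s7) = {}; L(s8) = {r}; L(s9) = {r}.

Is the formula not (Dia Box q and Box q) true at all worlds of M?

Yes

Let φ = not (Dia Box q and Box q). Evaluate φ at each world:
  s0 (successors {s0, s6, s8, s9}): φ is true.
  s1 (successors {s1, s2, s4, s5, s6, s9}): φ is true.
  s2 (successors {s3, s4, s6, s7, s8}): φ is true.
  s3 (successors {s1, s3, s5, s7, s9}): φ is true.
  s4 (successors {s1, s6, s7}): φ is true.
  s5 (successors {s0, s3, s8}): φ is true.
  s6 (successors {s2, s5, s6, s8, s9}): φ is true.
  s7 (successors {s0, s6, s7, s8}): φ is true.
  s8 (successors {s3, s4, s5, s6, s7, s9}): φ is true.
  s9 (successors {s0, s1, s4, s5}): φ is true.
For instance, at s1:
  At s1: Dia Box q and Box q is false, so not (Dia Box q and Box q) is true.
    At s1: Dia Box q is false, Box q is false, so Dia Box q and Box q is false.
      At s1: Dia Box q requires Box q at some successor in {s1, s2, s4, s5, s6, s9}.
        At s1: Box q is false.
        At s2: Box q is false.
        At s4: Box q is false.
        At s5: Box q is false.
        At s6: Box q is false.
        At s9: Box q is false.
      So Dia Box q is false at s1.
      At s1: Box q requires q at every successor {s1, s2, s4, s5, s6, s9}.
        q fails at s4, so Box q is false at s1.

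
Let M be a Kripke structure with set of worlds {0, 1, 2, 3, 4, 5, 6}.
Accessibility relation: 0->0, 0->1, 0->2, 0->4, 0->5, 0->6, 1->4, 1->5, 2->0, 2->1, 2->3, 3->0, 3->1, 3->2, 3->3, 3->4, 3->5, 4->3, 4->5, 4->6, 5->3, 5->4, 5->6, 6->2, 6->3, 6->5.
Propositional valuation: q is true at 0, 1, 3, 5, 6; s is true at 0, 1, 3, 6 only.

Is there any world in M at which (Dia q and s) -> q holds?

Yes

Let φ = (Dia q and s) -> q. Evaluate φ at each world:
  0 (successors {0, 1, 2, 4, 5, 6}): φ is true.
  1 (successors {4, 5}): φ is true.
  2 (successors {0, 1, 3}): φ is true.
  3 (successors {0, 1, 2, 3, 4, 5}): φ is true.
  4 (successors {3, 5, 6}): φ is true.
  5 (successors {3, 4, 6}): φ is true.
  6 (successors {2, 3, 5}): φ is true.
Detail at 0 (witness):
  At 0: Dia q and s is true, q is true, so (Dia q and s) -> q is true.
    At 0: Dia q is true, s is true, so Dia q and s is true.
      At 0: Dia q requires q at some successor in {0, 1, 2, 4, 5, 6}.
        q holds at 0, so Dia q is true at 0.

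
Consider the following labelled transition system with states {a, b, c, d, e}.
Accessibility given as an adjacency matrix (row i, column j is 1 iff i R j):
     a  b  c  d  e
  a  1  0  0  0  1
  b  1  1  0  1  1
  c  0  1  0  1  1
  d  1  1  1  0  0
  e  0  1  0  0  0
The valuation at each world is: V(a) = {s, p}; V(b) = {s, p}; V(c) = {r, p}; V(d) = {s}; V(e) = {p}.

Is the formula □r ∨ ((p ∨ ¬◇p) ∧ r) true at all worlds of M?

Recall that □ψ holds at a world iff ψ holds at every accessible world, and ◇ψ holds iff ψ holds at some accessible world.
Let φ = □r ∨ ((p ∨ ¬◇p) ∧ r). Evaluate φ at each world:
  a (successors {a, e}): φ is false.
  b (successors {a, b, d, e}): φ is false.
  c (successors {b, d, e}): φ is true.
  d (successors {a, b, c}): φ is false.
  e (successors {b}): φ is false.
Detail at a (counterexample):
  At a: □r is false, (p ∨ ¬◇p) ∧ r is false, so □r ∨ ((p ∨ ¬◇p) ∧ r) is false.
    At a: □r requires r at every successor {a, e}.
      r fails at a, so □r is false at a.
    At a: p ∨ ¬◇p is true, r is false, so (p ∨ ¬◇p) ∧ r is false.
      At a: p is true, ¬◇p is false, so p ∨ ¬◇p is true.

No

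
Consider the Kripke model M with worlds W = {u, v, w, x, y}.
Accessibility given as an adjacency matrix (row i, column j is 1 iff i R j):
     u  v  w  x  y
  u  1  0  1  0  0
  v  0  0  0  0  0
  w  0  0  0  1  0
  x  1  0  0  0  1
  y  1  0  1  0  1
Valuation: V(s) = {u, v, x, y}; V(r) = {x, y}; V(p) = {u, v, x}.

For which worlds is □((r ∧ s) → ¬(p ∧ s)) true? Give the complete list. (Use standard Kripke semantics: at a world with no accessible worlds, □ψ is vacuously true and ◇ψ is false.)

Let φ = □((r ∧ s) → ¬(p ∧ s)). Evaluate φ at each world:
  u (successors {u, w}): φ is true.
  v (successors ∅): φ is true.
  w (successors {x}): φ is false.
  x (successors {u, y}): φ is true.
  y (successors {u, w, y}): φ is true.
For instance, at w:
  At w: □((r ∧ s) → ¬(p ∧ s)) requires (r ∧ s) → ¬(p ∧ s) at every successor {x}.
    (r ∧ s) → ¬(p ∧ s) fails at x, so □((r ∧ s) → ¬(p ∧ s)) is false at w.
Satisfying worlds: {u, v, x, y}

u, v, x, y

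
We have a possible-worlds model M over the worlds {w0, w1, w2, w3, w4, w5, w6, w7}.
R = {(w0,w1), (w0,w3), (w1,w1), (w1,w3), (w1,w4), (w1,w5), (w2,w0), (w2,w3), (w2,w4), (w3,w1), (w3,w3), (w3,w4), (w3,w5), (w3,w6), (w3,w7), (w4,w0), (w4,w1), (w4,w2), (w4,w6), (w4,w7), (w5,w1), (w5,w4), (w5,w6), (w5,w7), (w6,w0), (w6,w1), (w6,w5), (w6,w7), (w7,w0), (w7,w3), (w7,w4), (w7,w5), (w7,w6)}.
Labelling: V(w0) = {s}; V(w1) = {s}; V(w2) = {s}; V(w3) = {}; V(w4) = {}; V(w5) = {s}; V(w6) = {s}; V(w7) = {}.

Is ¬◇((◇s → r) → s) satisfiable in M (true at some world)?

No

Let φ = ¬◇((◇s → r) → s). Evaluate φ at each world:
  w0 (successors {w1, w3}): φ is false.
  w1 (successors {w1, w3, w4, w5}): φ is false.
  w2 (successors {w0, w3, w4}): φ is false.
  w3 (successors {w1, w3, w4, w5, w6, w7}): φ is false.
  w4 (successors {w0, w1, w2, w6, w7}): φ is false.
  w5 (successors {w1, w4, w6, w7}): φ is false.
  w6 (successors {w0, w1, w5, w7}): φ is false.
  w7 (successors {w0, w3, w4, w5, w6}): φ is false.
For instance, at w0:
  At w0: ◇((◇s → r) → s) is true, so ¬◇((◇s → r) → s) is false.
    At w0: ◇((◇s → r) → s) requires (◇s → r) → s at some successor in {w1, w3}.
      (◇s → r) → s holds at w1, so ◇((◇s → r) → s) is true at w0.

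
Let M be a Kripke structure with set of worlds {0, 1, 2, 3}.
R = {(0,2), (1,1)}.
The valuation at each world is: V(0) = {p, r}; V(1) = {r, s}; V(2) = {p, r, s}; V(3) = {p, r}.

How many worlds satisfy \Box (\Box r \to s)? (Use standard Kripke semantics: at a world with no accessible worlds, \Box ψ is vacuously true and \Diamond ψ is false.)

4

Let φ = \Box (\Box r \to s). Evaluate φ at each world:
  0 (successors {2}): φ is true.
  1 (successors {1}): φ is true.
  2 (successors ∅): φ is true.
  3 (successors ∅): φ is true.
For instance, at 1:
  At 1: \Box (\Box r \to s) requires \Box r \to s at every successor {1}.
      At 1: \Box r is true, s is true, so \Box r \to s is true.
  So \Box (\Box r \to s) is true at 1.
Satisfying worlds: {0, 1, 2, 3}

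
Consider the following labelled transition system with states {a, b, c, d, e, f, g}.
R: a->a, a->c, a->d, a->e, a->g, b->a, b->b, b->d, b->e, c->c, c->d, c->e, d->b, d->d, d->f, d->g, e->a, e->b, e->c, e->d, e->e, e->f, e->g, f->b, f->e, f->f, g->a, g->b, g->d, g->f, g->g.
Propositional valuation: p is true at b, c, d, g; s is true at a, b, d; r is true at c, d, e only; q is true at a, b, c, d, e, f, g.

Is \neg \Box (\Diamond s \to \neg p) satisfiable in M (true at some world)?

Yes

Let φ = \neg \Box (\Diamond s \to \neg p). Evaluate φ at each world:
  a (successors {a, c, d, e, g}): φ is true.
  b (successors {a, b, d, e}): φ is true.
  c (successors {c, d, e}): φ is true.
  d (successors {b, d, f, g}): φ is true.
  e (successors {a, b, c, d, e, f, g}): φ is true.
  f (successors {b, e, f}): φ is true.
  g (successors {a, b, d, f, g}): φ is true.
Detail at a (witness):
  At a: \Box (\Diamond s \to \neg p) is false, so \neg \Box (\Diamond s \to \neg p) is true.
    At a: \Box (\Diamond s \to \neg p) requires \Diamond s \to \neg p at every successor {a, c, d, e, g}.
      \Diamond s \to \neg p fails at c, so \Box (\Diamond s \to \neg p) is false at a.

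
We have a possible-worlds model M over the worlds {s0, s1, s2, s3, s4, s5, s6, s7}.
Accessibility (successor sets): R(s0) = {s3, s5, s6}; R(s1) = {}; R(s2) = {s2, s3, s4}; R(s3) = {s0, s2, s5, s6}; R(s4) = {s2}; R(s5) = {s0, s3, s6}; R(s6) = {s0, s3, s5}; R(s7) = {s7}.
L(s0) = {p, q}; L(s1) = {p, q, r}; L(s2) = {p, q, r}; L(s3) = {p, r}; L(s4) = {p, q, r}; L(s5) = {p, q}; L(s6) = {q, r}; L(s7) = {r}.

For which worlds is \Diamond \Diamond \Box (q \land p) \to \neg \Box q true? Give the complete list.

Let φ = \Diamond \Diamond \Box (q \land p) \to \neg \Box q. Evaluate φ at each world:
  s0 (successors {s3, s5, s6}): φ is true.
  s1 (successors ∅): φ is true.
  s2 (successors {s2, s3, s4}): φ is true.
  s3 (successors {s0, s2, s5, s6}): φ is false.
  s4 (successors {s2}): φ is false.
  s5 (successors {s0, s3, s6}): φ is true.
  s6 (successors {s0, s3, s5}): φ is true.
  s7 (successors {s7}): φ is true.
For instance, at s4:
  At s4: \Diamond \Diamond \Box (q \land p) is true, \neg \Box q is false, so \Diamond \Diamond \Box (q \land p) \to \neg \Box q is false.
    At s4: \Diamond \Diamond \Box (q \land p) requires \Diamond \Box (q \land p) at some successor in {s2}.
      \Diamond \Box (q \land p) holds at s2, so \Diamond \Diamond \Box (q \land p) is true at s4.
    At s4: \Box q is true, so \neg \Box q is false.
      At s4: \Box q requires q at every successor {s2}.
        At s2: q is true.
      So \Box q is true at s4.
Satisfying worlds: {s0, s1, s2, s5, s6, s7}

s0, s1, s2, s5, s6, s7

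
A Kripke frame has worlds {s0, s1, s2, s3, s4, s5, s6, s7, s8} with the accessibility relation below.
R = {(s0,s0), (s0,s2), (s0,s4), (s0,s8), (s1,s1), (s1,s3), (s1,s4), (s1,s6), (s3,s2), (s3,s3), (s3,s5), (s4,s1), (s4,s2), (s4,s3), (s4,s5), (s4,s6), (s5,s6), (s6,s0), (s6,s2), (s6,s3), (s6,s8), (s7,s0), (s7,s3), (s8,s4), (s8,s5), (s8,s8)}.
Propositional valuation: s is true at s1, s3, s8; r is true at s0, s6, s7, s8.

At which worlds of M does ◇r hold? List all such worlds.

Let φ = ◇r. Evaluate φ at each world:
  s0 (successors {s0, s2, s4, s8}): φ is true.
  s1 (successors {s1, s3, s4, s6}): φ is true.
  s2 (successors ∅): φ is false.
  s3 (successors {s2, s3, s5}): φ is false.
  s4 (successors {s1, s2, s3, s5, s6}): φ is true.
  s5 (successors {s6}): φ is true.
  s6 (successors {s0, s2, s3, s8}): φ is true.
  s7 (successors {s0, s3}): φ is true.
  s8 (successors {s4, s5, s8}): φ is true.
For instance, at s7:
  At s7: ◇r requires r at some successor in {s0, s3}.
    r holds at s0, so ◇r is true at s7.
Satisfying worlds: {s0, s1, s4, s5, s6, s7, s8}

s0, s1, s4, s5, s6, s7, s8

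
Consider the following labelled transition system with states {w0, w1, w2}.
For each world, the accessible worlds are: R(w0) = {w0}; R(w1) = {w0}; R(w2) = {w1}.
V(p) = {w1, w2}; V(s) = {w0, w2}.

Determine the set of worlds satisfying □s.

Recall that □ψ holds at a world iff ψ holds at every accessible world, and ◇ψ holds iff ψ holds at some accessible world.
Let φ = □s. Evaluate φ at each world:
  w0 (successors {w0}): φ is true.
  w1 (successors {w0}): φ is true.
  w2 (successors {w1}): φ is false.
For instance, at w0:
  At w0: □s requires s at every successor {w0}.
    At w0: s is true.
  So □s is true at w0.
Satisfying worlds: {w0, w1}

w0, w1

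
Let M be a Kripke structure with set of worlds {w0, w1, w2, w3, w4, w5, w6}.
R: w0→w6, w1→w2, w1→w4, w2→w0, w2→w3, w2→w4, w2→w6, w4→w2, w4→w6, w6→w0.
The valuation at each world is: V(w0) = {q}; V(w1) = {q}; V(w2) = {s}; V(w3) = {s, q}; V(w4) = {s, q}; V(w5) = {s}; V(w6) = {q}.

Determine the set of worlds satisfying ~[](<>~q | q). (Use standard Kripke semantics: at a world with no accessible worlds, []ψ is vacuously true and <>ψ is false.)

w1, w4

Recall that []ψ holds at a world iff ψ holds at every accessible world, and <>ψ holds iff ψ holds at some accessible world.
Let φ = ~[](<>~q | q). Evaluate φ at each world:
  w0 (successors {w6}): φ is false.
  w1 (successors {w2, w4}): φ is true.
  w2 (successors {w0, w3, w4, w6}): φ is false.
  w3 (successors ∅): φ is false.
  w4 (successors {w2, w6}): φ is true.
  w5 (successors ∅): φ is false.
  w6 (successors {w0}): φ is false.
For instance, at w0:
  At w0: [](<>~q | q) is true, so ~[](<>~q | q) is false.
    At w0: [](<>~q | q) requires <>~q | q at every successor {w6}.
      At w6: <>~q | q is true.
    So [](<>~q | q) is true at w0.
Satisfying worlds: {w1, w4}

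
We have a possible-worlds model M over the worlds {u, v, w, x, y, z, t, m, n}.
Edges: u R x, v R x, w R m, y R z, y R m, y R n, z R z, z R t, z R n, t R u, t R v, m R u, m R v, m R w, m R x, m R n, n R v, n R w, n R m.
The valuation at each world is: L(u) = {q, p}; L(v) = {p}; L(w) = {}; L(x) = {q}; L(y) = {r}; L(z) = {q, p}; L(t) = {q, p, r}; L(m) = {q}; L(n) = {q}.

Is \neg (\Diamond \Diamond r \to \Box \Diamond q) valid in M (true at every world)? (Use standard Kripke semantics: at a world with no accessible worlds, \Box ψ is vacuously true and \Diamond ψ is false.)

No

Let φ = \neg (\Diamond \Diamond r \to \Box \Diamond q). Evaluate φ at each world:
  u (successors {x}): φ is false.
  v (successors {x}): φ is false.
  w (successors {m}): φ is false.
  x (successors ∅): φ is false.
  y (successors {z, m, n}): φ is false.
  z (successors {z, t, n}): φ is false.
  t (successors {u, v}): φ is false.
  m (successors {u, v, w, x, n}): φ is false.
  n (successors {v, w, m}): φ is false.
Detail at u (counterexample):
  At u: \Diamond \Diamond r \to \Box \Diamond q is true, so \neg (\Diamond \Diamond r \to \Box \Diamond q) is false.
    At u: \Diamond \Diamond r is false, \Box \Diamond q is false, so \Diamond \Diamond r \to \Box \Diamond q is true.
      At u: \Diamond \Diamond r requires \Diamond r at some successor in {x}.
        At x: \Diamond r is false.
      So \Diamond \Diamond r is false at u.
      At u: \Box \Diamond q requires \Diamond q at every successor {x}.
        \Diamond q fails at x, so \Box \Diamond q is false at u.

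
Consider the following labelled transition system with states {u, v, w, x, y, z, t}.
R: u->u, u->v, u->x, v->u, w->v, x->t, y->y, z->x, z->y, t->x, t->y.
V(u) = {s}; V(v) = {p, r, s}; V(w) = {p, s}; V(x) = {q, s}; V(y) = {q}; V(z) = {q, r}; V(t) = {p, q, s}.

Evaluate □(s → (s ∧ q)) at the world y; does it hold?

Recall that □ψ holds at a world iff ψ holds at every accessible world, and ◇ψ holds iff ψ holds at some accessible world.
At y: □(s → (s ∧ q)) requires s → (s ∧ q) at every successor {y}.
  At y: s → (s ∧ q) is true.
So □(s → (s ∧ q)) is true at y.

Yes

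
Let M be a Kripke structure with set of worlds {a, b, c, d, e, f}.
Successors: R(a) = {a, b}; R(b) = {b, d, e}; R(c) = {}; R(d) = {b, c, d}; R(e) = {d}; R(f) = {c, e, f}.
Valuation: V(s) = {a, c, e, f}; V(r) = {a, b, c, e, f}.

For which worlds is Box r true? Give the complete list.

a, c, f

Let φ = Box r. Evaluate φ at each world:
  a (successors {a, b}): φ is true.
  b (successors {b, d, e}): φ is false.
  c (successors ∅): φ is true.
  d (successors {b, c, d}): φ is false.
  e (successors {d}): φ is false.
  f (successors {c, e, f}): φ is true.
For instance, at a:
  At a: Box r requires r at every successor {a, b}.
    At a: r is true.
    At b: r is true.
  So Box r is true at a.
Satisfying worlds: {a, c, f}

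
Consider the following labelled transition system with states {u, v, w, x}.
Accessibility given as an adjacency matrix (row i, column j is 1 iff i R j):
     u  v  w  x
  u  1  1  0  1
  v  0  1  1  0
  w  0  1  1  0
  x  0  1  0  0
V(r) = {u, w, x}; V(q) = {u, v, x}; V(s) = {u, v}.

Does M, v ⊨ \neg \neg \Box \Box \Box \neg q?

No

At v: \neg \Box \Box \Box \neg q is true, so \neg \neg \Box \Box \Box \neg q is false.
  At v: \Box \Box \Box \neg q is false, so \neg \Box \Box \Box \neg q is true.
    At v: \Box \Box \Box \neg q requires \Box \Box \neg q at every successor {v, w}.
      \Box \Box \neg q fails at v, so \Box \Box \Box \neg q is false at v.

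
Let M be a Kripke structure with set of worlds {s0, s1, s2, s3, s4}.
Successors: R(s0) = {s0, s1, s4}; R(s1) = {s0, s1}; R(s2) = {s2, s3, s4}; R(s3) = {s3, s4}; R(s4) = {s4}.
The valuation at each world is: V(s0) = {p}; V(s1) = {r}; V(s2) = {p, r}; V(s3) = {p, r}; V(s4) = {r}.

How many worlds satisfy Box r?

Recall that Box ψ holds at a world iff ψ holds at every accessible world, and Dia ψ holds iff ψ holds at some accessible world.
Let φ = Box r. Evaluate φ at each world:
  s0 (successors {s0, s1, s4}): φ is false.
  s1 (successors {s0, s1}): φ is false.
  s2 (successors {s2, s3, s4}): φ is true.
  s3 (successors {s3, s4}): φ is true.
  s4 (successors {s4}): φ is true.
For instance, at s4:
  At s4: Box r requires r at every successor {s4}.
    At s4: r is true.
  So Box r is true at s4.
Satisfying worlds: {s2, s3, s4}

3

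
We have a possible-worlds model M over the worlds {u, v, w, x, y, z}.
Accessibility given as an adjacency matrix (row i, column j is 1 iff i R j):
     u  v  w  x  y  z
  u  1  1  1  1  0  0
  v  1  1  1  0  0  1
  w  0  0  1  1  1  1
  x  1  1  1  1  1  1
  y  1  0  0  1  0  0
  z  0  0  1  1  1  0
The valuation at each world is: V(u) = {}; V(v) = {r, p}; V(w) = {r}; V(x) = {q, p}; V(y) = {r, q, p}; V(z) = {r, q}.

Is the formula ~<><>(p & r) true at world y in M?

No

Recall that <>ψ holds at a world iff ψ holds at some accessible world.
At y: <><>(p & r) is true, so ~<><>(p & r) is false.
  At y: <><>(p & r) requires <>(p & r) at some successor in {u, x}.
    <>(p & r) holds at u, so <><>(p & r) is true at y.
      At u: <>(p & r) requires p & r at some successor in {u, v, w, x}.
        p & r holds at v, so <>(p & r) is true at u.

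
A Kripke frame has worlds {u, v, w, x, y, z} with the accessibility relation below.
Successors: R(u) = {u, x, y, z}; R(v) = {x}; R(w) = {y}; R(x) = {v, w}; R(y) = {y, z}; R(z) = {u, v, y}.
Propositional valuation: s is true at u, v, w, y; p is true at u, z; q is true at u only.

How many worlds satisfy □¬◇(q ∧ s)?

3

Recall that □ψ holds at a world iff ψ holds at every accessible world, and ◇ψ holds iff ψ holds at some accessible world.
Let φ = □¬◇(q ∧ s). Evaluate φ at each world:
  u (successors {u, x, y, z}): φ is false.
  v (successors {x}): φ is true.
  w (successors {y}): φ is true.
  x (successors {v, w}): φ is true.
  y (successors {y, z}): φ is false.
  z (successors {u, v, y}): φ is false.
For instance, at w:
  At w: □¬◇(q ∧ s) requires ¬◇(q ∧ s) at every successor {y}.
      At y: ◇(q ∧ s) is false, so ¬◇(q ∧ s) is true.
  So □¬◇(q ∧ s) is true at w.
Satisfying worlds: {v, w, x}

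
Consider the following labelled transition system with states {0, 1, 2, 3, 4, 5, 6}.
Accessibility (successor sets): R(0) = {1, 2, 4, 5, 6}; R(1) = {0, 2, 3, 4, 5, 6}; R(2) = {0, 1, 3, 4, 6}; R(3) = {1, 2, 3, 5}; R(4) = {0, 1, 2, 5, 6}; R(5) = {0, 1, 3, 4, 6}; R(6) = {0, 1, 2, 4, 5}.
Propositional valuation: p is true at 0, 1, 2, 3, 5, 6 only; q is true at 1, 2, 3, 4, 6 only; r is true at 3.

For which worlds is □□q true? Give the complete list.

Let φ = □□q. Evaluate φ at each world:
  0 (successors {1, 2, 4, 5, 6}): φ is false.
  1 (successors {0, 2, 3, 4, 5, 6}): φ is false.
  2 (successors {0, 1, 3, 4, 6}): φ is false.
  3 (successors {1, 2, 3, 5}): φ is false.
  4 (successors {0, 1, 2, 5, 6}): φ is false.
  5 (successors {0, 1, 3, 4, 6}): φ is false.
  6 (successors {0, 1, 2, 4, 5}): φ is false.
For instance, at 2:
  At 2: □□q requires □q at every successor {0, 1, 3, 4, 6}.
    □q fails at 0, so □□q is false at 2.
      At 0: □q requires q at every successor {1, 2, 4, 5, 6}.
        q fails at 5, so □q is false at 0.
Satisfying worlds: none.

none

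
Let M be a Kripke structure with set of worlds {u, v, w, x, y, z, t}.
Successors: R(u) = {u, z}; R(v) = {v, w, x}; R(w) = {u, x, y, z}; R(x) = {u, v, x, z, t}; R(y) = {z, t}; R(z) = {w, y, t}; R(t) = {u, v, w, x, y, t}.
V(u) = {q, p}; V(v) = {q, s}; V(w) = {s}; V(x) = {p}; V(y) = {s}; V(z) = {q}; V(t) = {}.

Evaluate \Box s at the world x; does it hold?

Recall that \Box ψ holds at a world iff ψ holds at every accessible world, and \Diamond ψ holds iff ψ holds at some accessible world.
At x: \Box s requires s at every successor {u, v, x, z, t}.
  s fails at u, so \Box s is false at x.

No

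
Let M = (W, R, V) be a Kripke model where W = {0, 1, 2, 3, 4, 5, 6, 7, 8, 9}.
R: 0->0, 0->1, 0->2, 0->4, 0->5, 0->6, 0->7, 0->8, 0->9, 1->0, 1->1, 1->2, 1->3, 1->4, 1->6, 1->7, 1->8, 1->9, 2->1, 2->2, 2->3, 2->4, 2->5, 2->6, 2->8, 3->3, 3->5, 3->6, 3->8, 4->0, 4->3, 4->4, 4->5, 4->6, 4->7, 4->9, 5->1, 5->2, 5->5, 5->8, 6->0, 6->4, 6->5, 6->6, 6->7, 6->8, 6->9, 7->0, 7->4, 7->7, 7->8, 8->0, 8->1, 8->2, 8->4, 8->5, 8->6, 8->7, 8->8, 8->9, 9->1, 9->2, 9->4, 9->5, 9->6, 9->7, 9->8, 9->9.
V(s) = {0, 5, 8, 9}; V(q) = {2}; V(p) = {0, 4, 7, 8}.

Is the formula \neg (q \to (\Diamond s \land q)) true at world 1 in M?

No

At 1: q \to (\Diamond s \land q) is true, so \neg (q \to (\Diamond s \land q)) is false.
  At 1: q is false, \Diamond s \land q is false, so q \to (\Diamond s \land q) is true.
    At 1: \Diamond s is true, q is false, so \Diamond s \land q is false.
      At 1: \Diamond s requires s at some successor in {0, 1, 2, 3, 4, 6, 7, 8, 9}.
        s holds at 0, so \Diamond s is true at 1.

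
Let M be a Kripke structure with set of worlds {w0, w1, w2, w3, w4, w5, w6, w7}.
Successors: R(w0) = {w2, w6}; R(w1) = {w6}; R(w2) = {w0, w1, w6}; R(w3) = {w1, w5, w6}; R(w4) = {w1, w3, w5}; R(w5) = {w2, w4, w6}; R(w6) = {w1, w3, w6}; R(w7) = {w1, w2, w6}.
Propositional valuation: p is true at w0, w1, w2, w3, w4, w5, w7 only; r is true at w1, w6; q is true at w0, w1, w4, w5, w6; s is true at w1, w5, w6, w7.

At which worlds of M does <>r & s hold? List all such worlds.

Recall that <>ψ holds at a world iff ψ holds at some accessible world.
Let φ = <>r & s. Evaluate φ at each world:
  w0 (successors {w2, w6}): φ is false.
  w1 (successors {w6}): φ is true.
  w2 (successors {w0, w1, w6}): φ is false.
  w3 (successors {w1, w5, w6}): φ is false.
  w4 (successors {w1, w3, w5}): φ is false.
  w5 (successors {w2, w4, w6}): φ is true.
  w6 (successors {w1, w3, w6}): φ is true.
  w7 (successors {w1, w2, w6}): φ is true.
For instance, at w4:
  At w4: <>r is true, s is false, so <>r & s is false.
    At w4: <>r requires r at some successor in {w1, w3, w5}.
      r holds at w1, so <>r is true at w4.
Satisfying worlds: {w1, w5, w6, w7}

w1, w5, w6, w7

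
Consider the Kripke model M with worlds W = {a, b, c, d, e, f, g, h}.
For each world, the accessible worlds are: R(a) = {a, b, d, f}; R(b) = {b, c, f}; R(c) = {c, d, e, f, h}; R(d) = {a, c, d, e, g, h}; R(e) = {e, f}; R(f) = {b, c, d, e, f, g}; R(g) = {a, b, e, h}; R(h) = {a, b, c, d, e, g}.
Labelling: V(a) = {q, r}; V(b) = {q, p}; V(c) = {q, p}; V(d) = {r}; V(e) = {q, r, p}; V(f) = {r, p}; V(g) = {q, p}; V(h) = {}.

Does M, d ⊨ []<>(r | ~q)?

Yes

Recall that []ψ holds at a world iff ψ holds at every accessible world, and <>ψ holds iff ψ holds at some accessible world.
At d: []<>(r | ~q) requires <>(r | ~q) at every successor {a, c, d, e, g, h}.
  At a: <>(r | ~q) is true.
  At c: <>(r | ~q) is true.
  At d: <>(r | ~q) is true.
  At e: <>(r | ~q) is true.
  At g: <>(r | ~q) is true.
  At h: <>(r | ~q) is true.
So []<>(r | ~q) is true at d.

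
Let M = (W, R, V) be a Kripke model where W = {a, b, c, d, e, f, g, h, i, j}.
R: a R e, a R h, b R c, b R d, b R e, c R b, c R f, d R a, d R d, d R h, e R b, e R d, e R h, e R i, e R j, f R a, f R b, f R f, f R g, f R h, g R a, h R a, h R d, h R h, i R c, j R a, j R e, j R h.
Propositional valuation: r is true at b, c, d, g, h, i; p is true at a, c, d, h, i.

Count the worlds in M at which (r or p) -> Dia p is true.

Let φ = (r or p) -> Dia p. Evaluate φ at each world:
  a (successors {e, h}): φ is true.
  b (successors {c, d, e}): φ is true.
  c (successors {b, f}): φ is false.
  d (successors {a, d, h}): φ is true.
  e (successors {b, d, h, i, j}): φ is true.
  f (successors {a, b, f, g, h}): φ is true.
  g (successors {a}): φ is true.
  h (successors {a, d, h}): φ is true.
  i (successors {c}): φ is true.
  j (successors {a, e, h}): φ is true.
For instance, at e:
  At e: r or p is false, Dia p is true, so (r or p) -> Dia p is true.
    At e: Dia p requires p at some successor in {b, d, h, i, j}.
      p holds at d, so Dia p is true at e.
Satisfying worlds: {a, b, d, e, f, g, h, i, j}

9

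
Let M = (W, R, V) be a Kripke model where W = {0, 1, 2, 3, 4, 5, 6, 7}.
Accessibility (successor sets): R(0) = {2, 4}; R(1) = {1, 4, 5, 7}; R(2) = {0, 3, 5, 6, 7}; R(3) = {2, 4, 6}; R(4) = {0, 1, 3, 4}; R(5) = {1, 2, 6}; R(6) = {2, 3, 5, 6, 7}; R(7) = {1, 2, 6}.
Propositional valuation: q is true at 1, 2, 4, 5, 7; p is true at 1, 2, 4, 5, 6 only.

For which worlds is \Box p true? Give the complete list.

Let φ = \Box p. Evaluate φ at each world:
  0 (successors {2, 4}): φ is true.
  1 (successors {1, 4, 5, 7}): φ is false.
  2 (successors {0, 3, 5, 6, 7}): φ is false.
  3 (successors {2, 4, 6}): φ is true.
  4 (successors {0, 1, 3, 4}): φ is false.
  5 (successors {1, 2, 6}): φ is true.
  6 (successors {2, 3, 5, 6, 7}): φ is false.
  7 (successors {1, 2, 6}): φ is true.
For instance, at 2:
  At 2: \Box p requires p at every successor {0, 3, 5, 6, 7}.
    p fails at 0, so \Box p is false at 2.
Satisfying worlds: {0, 3, 5, 7}

0, 3, 5, 7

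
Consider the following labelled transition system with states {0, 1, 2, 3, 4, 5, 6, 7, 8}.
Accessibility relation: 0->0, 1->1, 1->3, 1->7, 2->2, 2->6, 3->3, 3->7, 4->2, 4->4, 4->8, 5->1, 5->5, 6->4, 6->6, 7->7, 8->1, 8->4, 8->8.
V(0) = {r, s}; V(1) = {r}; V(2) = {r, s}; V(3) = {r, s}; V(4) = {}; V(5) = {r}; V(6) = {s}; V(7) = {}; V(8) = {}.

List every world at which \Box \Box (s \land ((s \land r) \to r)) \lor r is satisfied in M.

Recall that \Box ψ holds at a world iff ψ holds at every accessible world, and \Diamond ψ holds iff ψ holds at some accessible world.
Let φ = \Box \Box (s \land ((s \land r) \to r)) \lor r. Evaluate φ at each world:
  0 (successors {0}): φ is true.
  1 (successors {1, 3, 7}): φ is true.
  2 (successors {2, 6}): φ is true.
  3 (successors {3, 7}): φ is true.
  4 (successors {2, 4, 8}): φ is false.
  5 (successors {1, 5}): φ is true.
  6 (successors {4, 6}): φ is false.
  7 (successors {7}): φ is false.
  8 (successors {1, 4, 8}): φ is false.
For instance, at 4:
  At 4: \Box \Box (s \land ((s \land r) \to r)) is false, r is false, so \Box \Box (s \land ((s \land r) \to r)) \lor r is false.
    At 4: \Box \Box (s \land ((s \land r) \to r)) requires \Box (s \land ((s \land r) \to r)) at every successor {2, 4, 8}.
      \Box (s \land ((s \land r) \to r)) fails at 4, so \Box \Box (s \land ((s \land r) \to r)) is false at 4.
Satisfying worlds: {0, 1, 2, 3, 5}

0, 1, 2, 3, 5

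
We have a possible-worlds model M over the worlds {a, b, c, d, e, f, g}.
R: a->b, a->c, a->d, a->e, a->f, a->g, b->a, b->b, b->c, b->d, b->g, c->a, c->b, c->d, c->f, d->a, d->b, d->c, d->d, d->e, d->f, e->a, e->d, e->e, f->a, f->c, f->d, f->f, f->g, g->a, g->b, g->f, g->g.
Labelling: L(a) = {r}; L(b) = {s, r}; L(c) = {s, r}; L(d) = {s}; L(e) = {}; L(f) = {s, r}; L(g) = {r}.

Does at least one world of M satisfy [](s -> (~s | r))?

Yes

Let φ = [](s -> (~s | r)). Evaluate φ at each world:
  a (successors {b, c, d, e, f, g}): φ is false.
  b (successors {a, b, c, d, g}): φ is false.
  c (successors {a, b, d, f}): φ is false.
  d (successors {a, b, c, d, e, f}): φ is false.
  e (successors {a, d, e}): φ is false.
  f (successors {a, c, d, f, g}): φ is false.
  g (successors {a, b, f, g}): φ is true.
Detail at g (witness):
  At g: [](s -> (~s | r)) requires s -> (~s | r) at every successor {a, b, f, g}.
    At a: s -> (~s | r) is true.
    At b: s -> (~s | r) is true.
    At f: s -> (~s | r) is true.
    At g: s -> (~s | r) is true.
  So [](s -> (~s | r)) is true at g.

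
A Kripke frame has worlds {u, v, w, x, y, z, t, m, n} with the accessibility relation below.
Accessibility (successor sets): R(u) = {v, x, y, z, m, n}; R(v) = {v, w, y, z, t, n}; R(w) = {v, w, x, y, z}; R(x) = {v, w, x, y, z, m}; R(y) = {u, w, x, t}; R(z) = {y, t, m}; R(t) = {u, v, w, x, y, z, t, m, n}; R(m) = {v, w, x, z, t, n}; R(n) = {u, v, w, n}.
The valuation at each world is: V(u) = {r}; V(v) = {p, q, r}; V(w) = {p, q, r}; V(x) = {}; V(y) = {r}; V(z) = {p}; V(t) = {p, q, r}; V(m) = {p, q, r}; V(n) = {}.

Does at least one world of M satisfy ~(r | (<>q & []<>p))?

No

Let φ = ~(r | (<>q & []<>p)). Evaluate φ at each world:
  u (successors {v, x, y, z, m, n}): φ is false.
  v (successors {v, w, y, z, t, n}): φ is false.
  w (successors {v, w, x, y, z}): φ is false.
  x (successors {v, w, x, y, z, m}): φ is false.
  y (successors {u, w, x, t}): φ is false.
  z (successors {y, t, m}): φ is false.
  t (successors {u, v, w, x, y, z, t, m, n}): φ is false.
  m (successors {v, w, x, z, t, n}): φ is false.
  n (successors {u, v, w, n}): φ is false.
For instance, at n:
  At n: r | (<>q & []<>p) is true, so ~(r | (<>q & []<>p)) is false.
    At n: r is false, <>q & []<>p is true, so r | (<>q & []<>p) is true.
      At n: <>q is true, []<>p is true, so <>q & []<>p is true.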